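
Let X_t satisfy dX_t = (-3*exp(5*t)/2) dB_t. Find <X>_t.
<X>_t = 9*exp(10*t)/40 - 9/40

For an Itô process dX_t = a(t) dt + b(t) dB_t, the quadratic variation is <X>_t = int_0^t b(s)^2 ds (the drift term does not contribute). Here b(s) = -3*exp(5*s)/2, so
  b(s)^2 = 9*exp(10*s)/4.
Integrating from 0 to t:
  <X>_t = int_0^t (9*exp(10*s)/4) ds = 9*exp(10*t)/40 - 9/40.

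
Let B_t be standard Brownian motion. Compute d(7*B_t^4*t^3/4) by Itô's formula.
d(7*B_t^4*t^3/4) = (21*B_t^2*t^2*(B_t^2 + 2*t)/4) dt + (7*B_t^3*t^3) dB_t

Itô's formula for f(t, x): d f(t, B_t) = (f_t + (1/2) f_xx) dt + f_x dB_t. Compute partials of f(t, x) = 7*t^3*x^4/4:
  f_t(t,x)  = 21*t^2*x^4/4
  f_x(t,x)  = 7*t^3*x^3
  f_xx(t,x) = 21*t^3*x^2
Assemble drift = f_t + (1/2) f_xx = 21*t^2*x^2*(2*t + x^2)/4 and diffusion = f_x = 7*t^3*x^3. Substituting x = B_t:
  d(7*B_t^4*t^3/4) = (21*B_t^2*t^2*(B_t^2 + 2*t)/4) dt + (7*B_t^3*t^3) dB_t.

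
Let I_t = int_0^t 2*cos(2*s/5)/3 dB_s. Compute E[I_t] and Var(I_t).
E[I_t] = 0; Var(I_t) = 2*t/9 + 5*sin(4*t/5)/18

The Itô integral of a deterministic integrand f(s) has mean 0 because each increment f(s) * (B_{s+ds} - B_s) has mean 0. By the Itô isometry:
  Var( int_0^t f(s) dB_s ) = E[ (int_0^t f(s) dB_s)^2 ] = int_0^t f(s)^2 ds.
Here f(s) = 2*cos(2*s/5)/3, so f(s)^2 = 4*cos(2*s/5)^2/9. Integrate:
  int_0^t (4*cos(2*s/5)^2/9) ds = 2*t/9 + 5*sin(4*t/5)/18.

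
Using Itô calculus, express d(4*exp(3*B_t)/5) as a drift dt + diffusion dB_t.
d(4*exp(3*B_t)/5) = (18*exp(3*B_t)/5) dt + (12*exp(3*B_t)/5) dB_t

Itô's formula for f(B_t) gives d f(B_t) = f'(B_t) dB_t + (1/2) f''(B_t) dt. Compute derivatives of f(x) = 4*exp(3*x)/5:
  f'(x)  = 12*exp(3*x)/5
  f''(x) = 36*exp(3*x)/5
Substitute x = B_t and multiply the f'' term by 1/2:
  drift     = (1/2) * (36*exp(3*x)/5) evaluated at B_t = 18*exp(3*B_t)/5
  diffusion = (12*exp(3*x)/5) evaluated at B_t = 12*exp(3*B_t)/5
Therefore d(4*exp(3*B_t)/5) = (18*exp(3*B_t)/5) dt + (12*exp(3*B_t)/5) dB_t.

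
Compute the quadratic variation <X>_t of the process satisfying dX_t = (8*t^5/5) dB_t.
<X>_t = 64*t^11/275

For an Itô process dX_t = a(t) dt + b(t) dB_t, the quadratic variation is <X>_t = int_0^t b(s)^2 ds (the drift term does not contribute). Here b(s) = 8*s^5/5, so
  b(s)^2 = 64*s^10/25.
Integrating from 0 to t:
  <X>_t = int_0^t (64*s^10/25) ds = 64*t^11/275.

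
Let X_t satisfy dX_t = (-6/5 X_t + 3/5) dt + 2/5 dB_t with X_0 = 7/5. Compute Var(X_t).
Var(X_t) = 1/15 - exp(-12*t/5)/15

The variance V(t) = Var(X_t) satisfies V'(t) = 2 a V(t) + c^2 with V(0) = 0 (drift coefficient is linear in X, diffusion is constant). With a = -6/5, c = 2/5, the solution is
  V(t) = (c^2 / (2 a)) * (exp(2 a t) - 1)
       = ((2/5)^2 / (2*(-6/5))) * (exp((-12/5) t) - 1)
       = 1/15 - exp(-12*t/5)/15.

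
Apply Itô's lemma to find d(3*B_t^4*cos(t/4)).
d(3*B_t^4*cos(t/4)) = (3*B_t^2*(-B_t^2*sin(t/4) + 24*cos(t/4))/4) dt + (12*B_t^3*cos(t/4)) dB_t

Itô's formula for f(t, x): d f(t, B_t) = (f_t + (1/2) f_xx) dt + f_x dB_t. Compute partials of f(t, x) = 3*x^4*cos(t/4):
  f_t(t,x)  = -3*x^4*sin(t/4)/4
  f_x(t,x)  = 12*x^3*cos(t/4)
  f_xx(t,x) = 36*x^2*cos(t/4)
Assemble drift = f_t + (1/2) f_xx = 3*x^2*(-x^2*sin(t/4) + 24*cos(t/4))/4 and diffusion = f_x = 12*x^3*cos(t/4). Substituting x = B_t:
  d(3*B_t^4*cos(t/4)) = (3*B_t^2*(-B_t^2*sin(t/4) + 24*cos(t/4))/4) dt + (12*B_t^3*cos(t/4)) dB_t.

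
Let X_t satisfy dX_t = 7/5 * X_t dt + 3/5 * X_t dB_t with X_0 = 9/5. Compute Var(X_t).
Var(X_t) = 81*(exp(9*t/25) - 1)*exp(14*t/5)/25

For GBM dX = mu X dt + sigma X dB with X_0 = x_0, apply Itô to Y = log X: dY = (mu - sigma^2/2) dt + sigma dB, so Y_t = log(x_0) + (mu - sigma^2/2) t + sigma B_t and hence X_t = x_0 * exp((mu - sigma^2/2) t + sigma B_t).
With mu = 7/5, sigma = 3/5, x_0 = 9/5, this gives:
  X_t = 9/5 * exp((61/50) * t + (3/5) * B_t).
Since sigma*B_t ~ Normal(0, sigma^2 t), E[exp(sigma*B_t)] = exp(sigma^2 t / 2); so E[X_t] = x_0 * exp((mu - sigma^2/2) t) * exp(sigma^2 t / 2) = x_0 * exp(mu t) = 9*exp(7*t/5)/5.
Var(X_t) = E[X_t^2] - (E[X_t])^2 = x_0^2 * exp(2 mu t) * (exp(sigma^2 t) - 1) = 81*(exp(9*t/25) - 1)*exp(14*t/5)/25.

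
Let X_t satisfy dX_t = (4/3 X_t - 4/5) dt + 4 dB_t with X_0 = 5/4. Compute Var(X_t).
Var(X_t) = 6*exp(8*t/3) - 6

The variance V(t) = Var(X_t) satisfies V'(t) = 2 a V(t) + c^2 with V(0) = 0 (drift coefficient is linear in X, diffusion is constant). With a = 4/3, c = 4, the solution is
  V(t) = (c^2 / (2 a)) * (exp(2 a t) - 1)
       = (4^2 / (2*(4/3))) * (exp((8/3) t) - 1)
       = 6*exp(8*t/3) - 6.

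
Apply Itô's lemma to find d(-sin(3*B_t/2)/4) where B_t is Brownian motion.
d(-sin(3*B_t/2)/4) = (9*sin(3*B_t/2)/32) dt + (-3*cos(3*B_t/2)/8) dB_t

Itô's formula for f(B_t) gives d f(B_t) = f'(B_t) dB_t + (1/2) f''(B_t) dt. Compute derivatives of f(x) = -sin(3*x/2)/4:
  f'(x)  = -3*cos(3*x/2)/8
  f''(x) = 9*sin(3*x/2)/16
Substitute x = B_t and multiply the f'' term by 1/2:
  drift     = (1/2) * (9*sin(3*x/2)/16) evaluated at B_t = 9*sin(3*B_t/2)/32
  diffusion = (-3*cos(3*x/2)/8) evaluated at B_t = -3*cos(3*B_t/2)/8
Therefore d(-sin(3*B_t/2)/4) = (9*sin(3*B_t/2)/32) dt + (-3*cos(3*B_t/2)/8) dB_t.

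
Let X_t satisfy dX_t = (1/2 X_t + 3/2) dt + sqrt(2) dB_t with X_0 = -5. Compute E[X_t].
E[X_t] = -2*exp(t/2) - 3

Taking expectations and using E[dB_t] = 0, the mean m(t) = E[X_t] satisfies the ODE m'(t) = a m(t) + b with m(0) = x_0. With a = 1/2, b = 3/2, x_0 = -5, the solution is
  m(t) = x_0 * exp(a t) + (b/a) * (exp(a t) - 1)
       = (-5) * exp((1/2) t) + ((3/2)/(1/2)) * (exp((1/2) t) - 1)
       = -2*exp(t/2) - 3.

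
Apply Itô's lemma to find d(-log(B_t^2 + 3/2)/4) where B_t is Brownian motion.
d(-log(B_t^2 + 3/2)/4) = ((B_t^2 - 3/2)/(2*B_t^2 + 3)^2) dt + (-B_t/(2*B_t^2 + 3)) dB_t

Itô's formula for f(B_t) gives d f(B_t) = f'(B_t) dB_t + (1/2) f''(B_t) dt. Compute derivatives of f(x) = -log(x^2 + 3/2)/4:
  f'(x)  = -x/(2*x^2 + 3)
  f''(x) = (2*x^2 - 3)/(2*x^2 + 3)^2
Substitute x = B_t and multiply the f'' term by 1/2:
  drift     = (1/2) * ((2*x^2 - 3)/(2*x^2 + 3)^2) evaluated at B_t = (B_t^2 - 3/2)/(2*B_t^2 + 3)^2
  diffusion = (-x/(2*x^2 + 3)) evaluated at B_t = -B_t/(2*B_t^2 + 3)
Therefore d(-log(B_t^2 + 3/2)/4) = ((B_t^2 - 3/2)/(2*B_t^2 + 3)^2) dt + (-B_t/(2*B_t^2 + 3)) dB_t.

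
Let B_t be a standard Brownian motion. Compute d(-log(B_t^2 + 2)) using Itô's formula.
d(-log(B_t^2 + 2)) = ((B_t^2 - 2)/(B_t^2 + 2)^2) dt + (-2*B_t/(B_t^2 + 2)) dB_t

Itô's formula for f(B_t) gives d f(B_t) = f'(B_t) dB_t + (1/2) f''(B_t) dt. Compute derivatives of f(x) = -log(x^2 + 2):
  f'(x)  = -2*x/(x^2 + 2)
  f''(x) = 2*(x^2 - 2)/(x^2 + 2)^2
Substitute x = B_t and multiply the f'' term by 1/2:
  drift     = (1/2) * (2*(x^2 - 2)/(x^2 + 2)^2) evaluated at B_t = (B_t^2 - 2)/(B_t^2 + 2)^2
  diffusion = (-2*x/(x^2 + 2)) evaluated at B_t = -2*B_t/(B_t^2 + 2)
Therefore d(-log(B_t^2 + 2)) = ((B_t^2 - 2)/(B_t^2 + 2)^2) dt + (-2*B_t/(B_t^2 + 2)) dB_t.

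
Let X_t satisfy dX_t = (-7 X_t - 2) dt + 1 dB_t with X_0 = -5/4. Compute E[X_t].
E[X_t] = -2/7 - 27*exp(-7*t)/28

Taking expectations and using E[dB_t] = 0, the mean m(t) = E[X_t] satisfies the ODE m'(t) = a m(t) + b with m(0) = x_0. With a = -7, b = -2, x_0 = -5/4, the solution is
  m(t) = x_0 * exp(a t) + (b/a) * (exp(a t) - 1)
       = (-5/4) * exp((-7) t) + ((-2)/(-7)) * (exp((-7) t) - 1)
       = -2/7 - 27*exp(-7*t)/28.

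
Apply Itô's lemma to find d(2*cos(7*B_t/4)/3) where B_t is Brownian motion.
d(2*cos(7*B_t/4)/3) = (-49*cos(7*B_t/4)/48) dt + (-7*sin(7*B_t/4)/6) dB_t

Itô's formula for f(B_t) gives d f(B_t) = f'(B_t) dB_t + (1/2) f''(B_t) dt. Compute derivatives of f(x) = 2*cos(7*x/4)/3:
  f'(x)  = -7*sin(7*x/4)/6
  f''(x) = -49*cos(7*x/4)/24
Substitute x = B_t and multiply the f'' term by 1/2:
  drift     = (1/2) * (-49*cos(7*x/4)/24) evaluated at B_t = -49*cos(7*B_t/4)/48
  diffusion = (-7*sin(7*x/4)/6) evaluated at B_t = -7*sin(7*B_t/4)/6
Therefore d(2*cos(7*B_t/4)/3) = (-49*cos(7*B_t/4)/48) dt + (-7*sin(7*B_t/4)/6) dB_t.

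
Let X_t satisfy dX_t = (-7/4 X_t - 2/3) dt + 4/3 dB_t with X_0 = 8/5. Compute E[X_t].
E[X_t] = -8/21 + 208*exp(-7*t/4)/105

Taking expectations and using E[dB_t] = 0, the mean m(t) = E[X_t] satisfies the ODE m'(t) = a m(t) + b with m(0) = x_0. With a = -7/4, b = -2/3, x_0 = 8/5, the solution is
  m(t) = x_0 * exp(a t) + (b/a) * (exp(a t) - 1)
       = (8/5) * exp((-7/4) t) + ((-2/3)/(-7/4)) * (exp((-7/4) t) - 1)
       = -8/21 + 208*exp(-7*t/4)/105.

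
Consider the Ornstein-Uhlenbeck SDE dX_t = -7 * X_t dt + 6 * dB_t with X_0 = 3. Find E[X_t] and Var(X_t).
E[X_t] = 3*exp(-7*t); Var(X_t) = 18/7 - 18*exp(-14*t)/7

The OU SDE dX = -theta X dt + sigma dB admits the integrating factor exp(theta t): d(exp(theta t) X_t) = sigma exp(theta t) dB_t. Integrating from 0 to t:
  X_t = x_0 * exp(-theta t) + sigma * int_0^t exp(-theta (t-s)) dB_s.
The Itô integral has mean 0 and (by the Itô isometry) variance sigma^2 * int_0^t exp(-2 theta (t - s)) ds = sigma^2 * (1 - exp(-2 theta t)) / (2 theta).
With theta = 7, sigma = 6, x_0 = 3:
  E[X_t] = 3 * exp(-7 t) = 3*exp(-7*t)
  Var(X_t) = (6)^2 * (1 - exp(-2*7 t)) / (2 * 7) = 18/7 - 18*exp(-14*t)/7.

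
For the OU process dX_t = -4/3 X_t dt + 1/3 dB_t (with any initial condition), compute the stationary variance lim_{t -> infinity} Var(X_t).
lim Var(X_t) = 1/24

The OU SDE dX = -theta X dt + sigma dB admits the integrating factor exp(theta t): d(exp(theta t) X_t) = sigma exp(theta t) dB_t. Integrating from 0 to t gives X_t = x_0 * exp(-theta t) + sigma * int_0^t exp(-theta (t-s)) dB_s for any initial x_0. The Itô integral has variance (by the Itô isometry) sigma^2 * int_0^t exp(-2 theta (t - s)) ds = sigma^2 * (1 - exp(-2 theta t)) / (2 theta), independent of x_0.
With theta = 4/3, sigma = 1/3:
  Var(X_t) = (1/3)^2 * (1 - exp(-2*4/3 t)) / (2 * 4/3) = 1/24 - exp(-8*t/3)/24.
As t -> infinity, exp(-2*4/3 t) -> 0, so the stationary variance is sigma^2 / (2 theta) = 1/24.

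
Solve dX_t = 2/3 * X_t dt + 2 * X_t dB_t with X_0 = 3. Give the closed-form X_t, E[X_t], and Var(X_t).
X_t = 3 * exp((-4/3) t + (2) B_t); E[X_t] = 3*exp(2*t/3); Var(X_t) = 9*(exp(4*t) - 1)*exp(4*t/3)

For GBM dX = mu X dt + sigma X dB with X_0 = x_0, apply Itô to Y = log X: dY = (mu - sigma^2/2) dt + sigma dB, so Y_t = log(x_0) + (mu - sigma^2/2) t + sigma B_t and hence X_t = x_0 * exp((mu - sigma^2/2) t + sigma B_t).
With mu = 2/3, sigma = 2, x_0 = 3, this gives:
  X_t = 3 * exp((-4/3) * t + (2) * B_t).
Since sigma*B_t ~ Normal(0, sigma^2 t), E[exp(sigma*B_t)] = exp(sigma^2 t / 2); so E[X_t] = x_0 * exp((mu - sigma^2/2) t) * exp(sigma^2 t / 2) = x_0 * exp(mu t) = 3*exp(2*t/3).
Var(X_t) = E[X_t^2] - (E[X_t])^2 = x_0^2 * exp(2 mu t) * (exp(sigma^2 t) - 1) = 9*(exp(4*t) - 1)*exp(4*t/3).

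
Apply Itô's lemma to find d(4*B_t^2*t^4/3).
d(4*B_t^2*t^4/3) = (4*t^3*(4*B_t^2 + t)/3) dt + (8*B_t*t^4/3) dB_t

Itô's formula for f(t, x): d f(t, B_t) = (f_t + (1/2) f_xx) dt + f_x dB_t. Compute partials of f(t, x) = 4*t^4*x^2/3:
  f_t(t,x)  = 16*t^3*x^2/3
  f_x(t,x)  = 8*t^4*x/3
  f_xx(t,x) = 8*t^4/3
Assemble drift = f_t + (1/2) f_xx = 4*t^3*(t + 4*x^2)/3 and diffusion = f_x = 8*t^4*x/3. Substituting x = B_t:
  d(4*B_t^2*t^4/3) = (4*t^3*(4*B_t^2 + t)/3) dt + (8*B_t*t^4/3) dB_t.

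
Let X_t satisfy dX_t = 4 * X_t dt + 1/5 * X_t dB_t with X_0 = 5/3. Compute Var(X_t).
Var(X_t) = 25*(exp(t/25) - 1)*exp(8*t)/9

For GBM dX = mu X dt + sigma X dB with X_0 = x_0, apply Itô to Y = log X: dY = (mu - sigma^2/2) dt + sigma dB, so Y_t = log(x_0) + (mu - sigma^2/2) t + sigma B_t and hence X_t = x_0 * exp((mu - sigma^2/2) t + sigma B_t).
With mu = 4, sigma = 1/5, x_0 = 5/3, this gives:
  X_t = 5/3 * exp((199/50) * t + (1/5) * B_t).
Since sigma*B_t ~ Normal(0, sigma^2 t), E[exp(sigma*B_t)] = exp(sigma^2 t / 2); so E[X_t] = x_0 * exp((mu - sigma^2/2) t) * exp(sigma^2 t / 2) = x_0 * exp(mu t) = 5*exp(4*t)/3.
Var(X_t) = E[X_t^2] - (E[X_t])^2 = x_0^2 * exp(2 mu t) * (exp(sigma^2 t) - 1) = 25*(exp(t/25) - 1)*exp(8*t)/9.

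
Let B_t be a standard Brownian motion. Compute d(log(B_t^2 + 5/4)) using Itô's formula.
d(log(B_t^2 + 5/4)) = (4*(5 - 4*B_t^2)/(4*B_t^2 + 5)^2) dt + (8*B_t/(4*B_t^2 + 5)) dB_t

Itô's formula for f(B_t) gives d f(B_t) = f'(B_t) dB_t + (1/2) f''(B_t) dt. Compute derivatives of f(x) = log(x^2 + 5/4):
  f'(x)  = 8*x/(4*x^2 + 5)
  f''(x) = 8*(5 - 4*x^2)/(4*x^2 + 5)^2
Substitute x = B_t and multiply the f'' term by 1/2:
  drift     = (1/2) * (8*(5 - 4*x^2)/(4*x^2 + 5)^2) evaluated at B_t = 4*(5 - 4*B_t^2)/(4*B_t^2 + 5)^2
  diffusion = (8*x/(4*x^2 + 5)) evaluated at B_t = 8*B_t/(4*B_t^2 + 5)
Therefore d(log(B_t^2 + 5/4)) = (4*(5 - 4*B_t^2)/(4*B_t^2 + 5)^2) dt + (8*B_t/(4*B_t^2 + 5)) dB_t.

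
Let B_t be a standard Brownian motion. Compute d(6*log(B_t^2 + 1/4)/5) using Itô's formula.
d(6*log(B_t^2 + 1/4)/5) = (24*(1 - 4*B_t^2)/(5*(4*B_t^2 + 1)^2)) dt + (48*B_t/(5*(4*B_t^2 + 1))) dB_t

Itô's formula for f(B_t) gives d f(B_t) = f'(B_t) dB_t + (1/2) f''(B_t) dt. Compute derivatives of f(x) = 6*log(x^2 + 1/4)/5:
  f'(x)  = 48*x/(5*(4*x^2 + 1))
  f''(x) = 48*(1 - 4*x^2)/(5*(4*x^2 + 1)^2)
Substitute x = B_t and multiply the f'' term by 1/2:
  drift     = (1/2) * (48*(1 - 4*x^2)/(5*(4*x^2 + 1)^2)) evaluated at B_t = 24*(1 - 4*B_t^2)/(5*(4*B_t^2 + 1)^2)
  diffusion = (48*x/(5*(4*x^2 + 1))) evaluated at B_t = 48*B_t/(5*(4*B_t^2 + 1))
Therefore d(6*log(B_t^2 + 1/4)/5) = (24*(1 - 4*B_t^2)/(5*(4*B_t^2 + 1)^2)) dt + (48*B_t/(5*(4*B_t^2 + 1))) dB_t.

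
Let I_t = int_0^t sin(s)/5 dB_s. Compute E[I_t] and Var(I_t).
E[I_t] = 0; Var(I_t) = t/50 - sin(2*t)/100

The Itô integral of a deterministic integrand f(s) has mean 0 because each increment f(s) * (B_{s+ds} - B_s) has mean 0. By the Itô isometry:
  Var( int_0^t f(s) dB_s ) = E[ (int_0^t f(s) dB_s)^2 ] = int_0^t f(s)^2 ds.
Here f(s) = sin(s)/5, so f(s)^2 = sin(s)^2/25. Integrate:
  int_0^t (sin(s)^2/25) ds = t/50 - sin(2*t)/100.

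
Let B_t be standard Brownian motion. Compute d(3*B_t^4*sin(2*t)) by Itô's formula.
d(3*B_t^4*sin(2*t)) = (6*B_t^2*(B_t^2*cos(2*t) + 3*sin(2*t))) dt + (12*B_t^3*sin(2*t)) dB_t

Itô's formula for f(t, x): d f(t, B_t) = (f_t + (1/2) f_xx) dt + f_x dB_t. Compute partials of f(t, x) = 3*x^4*sin(2*t):
  f_t(t,x)  = 6*x^4*cos(2*t)
  f_x(t,x)  = 12*x^3*sin(2*t)
  f_xx(t,x) = 36*x^2*sin(2*t)
Assemble drift = f_t + (1/2) f_xx = 6*x^2*(x^2*cos(2*t) + 3*sin(2*t)) and diffusion = f_x = 12*x^3*sin(2*t). Substituting x = B_t:
  d(3*B_t^4*sin(2*t)) = (6*B_t^2*(B_t^2*cos(2*t) + 3*sin(2*t))) dt + (12*B_t^3*sin(2*t)) dB_t.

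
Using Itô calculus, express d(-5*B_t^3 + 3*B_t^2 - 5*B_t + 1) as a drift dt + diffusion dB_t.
d(-5*B_t^3 + 3*B_t^2 - 5*B_t + 1) = (3 - 15*B_t) dt + (-15*B_t^2 + 6*B_t - 5) dB_t

Itô's formula for f(B_t) gives d f(B_t) = f'(B_t) dB_t + (1/2) f''(B_t) dt. Compute derivatives of f(x) = -5*x^3 + 3*x^2 - 5*x + 1:
  f'(x)  = -15*x^2 + 6*x - 5
  f''(x) = 6 - 30*x
Substitute x = B_t and multiply the f'' term by 1/2:
  drift     = (1/2) * (6 - 30*x) evaluated at B_t = 3 - 15*B_t
  diffusion = (-15*x^2 + 6*x - 5) evaluated at B_t = -15*B_t^2 + 6*B_t - 5
Therefore d(-5*B_t^3 + 3*B_t^2 - 5*B_t + 1) = (3 - 15*B_t) dt + (-15*B_t^2 + 6*B_t - 5) dB_t.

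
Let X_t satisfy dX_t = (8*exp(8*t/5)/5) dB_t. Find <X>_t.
<X>_t = 4*exp(16*t/5)/5 - 4/5

For an Itô process dX_t = a(t) dt + b(t) dB_t, the quadratic variation is <X>_t = int_0^t b(s)^2 ds (the drift term does not contribute). Here b(s) = 8*exp(8*s/5)/5, so
  b(s)^2 = 64*exp(16*s/5)/25.
Integrating from 0 to t:
  <X>_t = int_0^t (64*exp(16*s/5)/25) ds = 4*exp(16*t/5)/5 - 4/5.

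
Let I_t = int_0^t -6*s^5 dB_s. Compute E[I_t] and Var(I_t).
E[I_t] = 0; Var(I_t) = 36*t^11/11

The Itô integral of a deterministic integrand f(s) has mean 0 because each increment f(s) * (B_{s+ds} - B_s) has mean 0. By the Itô isometry:
  Var( int_0^t f(s) dB_s ) = E[ (int_0^t f(s) dB_s)^2 ] = int_0^t f(s)^2 ds.
Here f(s) = -6*s^5, so f(s)^2 = 36*s^10. Integrate:
  int_0^t (36*s^10) ds = 36*t^11/11.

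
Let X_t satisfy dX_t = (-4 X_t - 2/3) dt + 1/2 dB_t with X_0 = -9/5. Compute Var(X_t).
Var(X_t) = 1/32 - exp(-8*t)/32

The variance V(t) = Var(X_t) satisfies V'(t) = 2 a V(t) + c^2 with V(0) = 0 (drift coefficient is linear in X, diffusion is constant). With a = -4, c = 1/2, the solution is
  V(t) = (c^2 / (2 a)) * (exp(2 a t) - 1)
       = ((1/2)^2 / (2*(-4))) * (exp((-8) t) - 1)
       = 1/32 - exp(-8*t)/32.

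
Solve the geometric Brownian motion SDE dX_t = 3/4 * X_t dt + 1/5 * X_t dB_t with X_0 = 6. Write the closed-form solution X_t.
X_t = 6 * exp((73/100) * t + (1/5) * B_t)

For GBM dX = mu X dt + sigma X dB with X_0 = x_0, apply Itô to Y = log X: dY = (mu - sigma^2/2) dt + sigma dB, so Y_t = log(x_0) + (mu - sigma^2/2) t + sigma B_t and hence X_t = x_0 * exp((mu - sigma^2/2) t + sigma B_t).
With mu = 3/4, sigma = 1/5, x_0 = 6, this gives:
  X_t = 6 * exp((73/100) * t + (1/5) * B_t).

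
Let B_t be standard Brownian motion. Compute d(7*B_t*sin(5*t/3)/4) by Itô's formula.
d(7*B_t*sin(5*t/3)/4) = (35*B_t*cos(5*t/3)/12) dt + (7*sin(5*t/3)/4) dB_t

Itô's formula for f(t, x): d f(t, B_t) = (f_t + (1/2) f_xx) dt + f_x dB_t. Compute partials of f(t, x) = 7*x*sin(5*t/3)/4:
  f_t(t,x)  = 35*x*cos(5*t/3)/12
  f_x(t,x)  = 7*sin(5*t/3)/4
  f_xx(t,x) = 0
Assemble drift = f_t + (1/2) f_xx = 35*x*cos(5*t/3)/12 and diffusion = f_x = 7*sin(5*t/3)/4. Substituting x = B_t:
  d(7*B_t*sin(5*t/3)/4) = (35*B_t*cos(5*t/3)/12) dt + (7*sin(5*t/3)/4) dB_t.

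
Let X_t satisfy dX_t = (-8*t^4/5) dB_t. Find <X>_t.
<X>_t = 64*t^9/225

For an Itô process dX_t = a(t) dt + b(t) dB_t, the quadratic variation is <X>_t = int_0^t b(s)^2 ds (the drift term does not contribute). Here b(s) = -8*s^4/5, so
  b(s)^2 = 64*s^8/25.
Integrating from 0 to t:
  <X>_t = int_0^t (64*s^8/25) ds = 64*t^9/225.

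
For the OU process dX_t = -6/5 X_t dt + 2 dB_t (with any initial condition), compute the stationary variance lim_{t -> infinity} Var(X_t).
lim Var(X_t) = 5/3

The OU SDE dX = -theta X dt + sigma dB admits the integrating factor exp(theta t): d(exp(theta t) X_t) = sigma exp(theta t) dB_t. Integrating from 0 to t gives X_t = x_0 * exp(-theta t) + sigma * int_0^t exp(-theta (t-s)) dB_s for any initial x_0. The Itô integral has variance (by the Itô isometry) sigma^2 * int_0^t exp(-2 theta (t - s)) ds = sigma^2 * (1 - exp(-2 theta t)) / (2 theta), independent of x_0.
With theta = 6/5, sigma = 2:
  Var(X_t) = (2)^2 * (1 - exp(-2*6/5 t)) / (2 * 6/5) = 5/3 - 5*exp(-12*t/5)/3.
As t -> infinity, exp(-2*6/5 t) -> 0, so the stationary variance is sigma^2 / (2 theta) = 5/3.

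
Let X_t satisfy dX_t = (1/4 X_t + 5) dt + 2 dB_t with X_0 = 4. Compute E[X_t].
E[X_t] = 24*exp(t/4) - 20

Taking expectations and using E[dB_t] = 0, the mean m(t) = E[X_t] satisfies the ODE m'(t) = a m(t) + b with m(0) = x_0. With a = 1/4, b = 5, x_0 = 4, the solution is
  m(t) = x_0 * exp(a t) + (b/a) * (exp(a t) - 1)
       = 4 * exp((1/4) t) + (5/(1/4)) * (exp((1/4) t) - 1)
       = 24*exp(t/4) - 20.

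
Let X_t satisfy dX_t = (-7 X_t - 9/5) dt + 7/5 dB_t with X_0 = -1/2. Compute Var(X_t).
Var(X_t) = 7/50 - 7*exp(-14*t)/50

The variance V(t) = Var(X_t) satisfies V'(t) = 2 a V(t) + c^2 with V(0) = 0 (drift coefficient is linear in X, diffusion is constant). With a = -7, c = 7/5, the solution is
  V(t) = (c^2 / (2 a)) * (exp(2 a t) - 1)
       = ((7/5)^2 / (2*(-7))) * (exp((-14) t) - 1)
       = 7/50 - 7*exp(-14*t)/50.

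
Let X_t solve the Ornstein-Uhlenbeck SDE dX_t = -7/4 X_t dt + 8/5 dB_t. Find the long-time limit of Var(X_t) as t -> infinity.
lim Var(X_t) = 128/175

The OU SDE dX = -theta X dt + sigma dB admits the integrating factor exp(theta t): d(exp(theta t) X_t) = sigma exp(theta t) dB_t. Integrating from 0 to t gives X_t = x_0 * exp(-theta t) + sigma * int_0^t exp(-theta (t-s)) dB_s for any initial x_0. The Itô integral has variance (by the Itô isometry) sigma^2 * int_0^t exp(-2 theta (t - s)) ds = sigma^2 * (1 - exp(-2 theta t)) / (2 theta), independent of x_0.
With theta = 7/4, sigma = 8/5:
  Var(X_t) = (8/5)^2 * (1 - exp(-2*7/4 t)) / (2 * 7/4) = 128/175 - 128*exp(-7*t/2)/175.
As t -> infinity, exp(-2*7/4 t) -> 0, so the stationary variance is sigma^2 / (2 theta) = 128/175.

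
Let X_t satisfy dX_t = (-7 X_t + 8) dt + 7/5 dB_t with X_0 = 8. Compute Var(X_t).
Var(X_t) = 7/50 - 7*exp(-14*t)/50

The variance V(t) = Var(X_t) satisfies V'(t) = 2 a V(t) + c^2 with V(0) = 0 (drift coefficient is linear in X, diffusion is constant). With a = -7, c = 7/5, the solution is
  V(t) = (c^2 / (2 a)) * (exp(2 a t) - 1)
       = ((7/5)^2 / (2*(-7))) * (exp((-14) t) - 1)
       = 7/50 - 7*exp(-14*t)/50.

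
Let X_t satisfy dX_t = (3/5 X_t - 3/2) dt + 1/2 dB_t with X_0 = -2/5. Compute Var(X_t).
Var(X_t) = 5*exp(6*t/5)/24 - 5/24

The variance V(t) = Var(X_t) satisfies V'(t) = 2 a V(t) + c^2 with V(0) = 0 (drift coefficient is linear in X, diffusion is constant). With a = 3/5, c = 1/2, the solution is
  V(t) = (c^2 / (2 a)) * (exp(2 a t) - 1)
       = ((1/2)^2 / (2*(3/5))) * (exp((6/5) t) - 1)
       = 5*exp(6*t/5)/24 - 5/24.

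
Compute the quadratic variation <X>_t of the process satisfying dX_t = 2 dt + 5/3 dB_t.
<X>_t = 25*t/9

For an Itô process dX_t = a(t) dt + b(t) dB_t, the quadratic variation is <X>_t = int_0^t b(s)^2 ds (the drift term does not contribute). Here b(s) = 5/3, so
  b(s)^2 = 25/9.
Integrating from 0 to t:
  <X>_t = int_0^t (25/9) ds = 25*t/9.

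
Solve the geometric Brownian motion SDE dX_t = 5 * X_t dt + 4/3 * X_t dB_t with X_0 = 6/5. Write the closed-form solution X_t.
X_t = 6/5 * exp((37/9) * t + (4/3) * B_t)

For GBM dX = mu X dt + sigma X dB with X_0 = x_0, apply Itô to Y = log X: dY = (mu - sigma^2/2) dt + sigma dB, so Y_t = log(x_0) + (mu - sigma^2/2) t + sigma B_t and hence X_t = x_0 * exp((mu - sigma^2/2) t + sigma B_t).
With mu = 5, sigma = 4/3, x_0 = 6/5, this gives:
  X_t = 6/5 * exp((37/9) * t + (4/3) * B_t).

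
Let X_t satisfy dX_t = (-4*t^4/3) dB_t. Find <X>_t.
<X>_t = 16*t^9/81

For an Itô process dX_t = a(t) dt + b(t) dB_t, the quadratic variation is <X>_t = int_0^t b(s)^2 ds (the drift term does not contribute). Here b(s) = -4*s^4/3, so
  b(s)^2 = 16*s^8/9.
Integrating from 0 to t:
  <X>_t = int_0^t (16*s^8/9) ds = 16*t^9/81.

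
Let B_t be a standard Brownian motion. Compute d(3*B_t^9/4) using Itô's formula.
d(3*B_t^9/4) = (27*B_t^7) dt + (27*B_t^8/4) dB_t

Itô's formula for f(B_t) gives d f(B_t) = f'(B_t) dB_t + (1/2) f''(B_t) dt. Compute derivatives of f(x) = 3*x^9/4:
  f'(x)  = 27*x^8/4
  f''(x) = 54*x^7
Substitute x = B_t and multiply the f'' term by 1/2:
  drift     = (1/2) * (54*x^7) evaluated at B_t = 27*B_t^7
  diffusion = (27*x^8/4) evaluated at B_t = 27*B_t^8/4
Therefore d(3*B_t^9/4) = (27*B_t^7) dt + (27*B_t^8/4) dB_t.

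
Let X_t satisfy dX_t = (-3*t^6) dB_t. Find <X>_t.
<X>_t = 9*t^13/13

For an Itô process dX_t = a(t) dt + b(t) dB_t, the quadratic variation is <X>_t = int_0^t b(s)^2 ds (the drift term does not contribute). Here b(s) = -3*s^6, so
  b(s)^2 = 9*s^12.
Integrating from 0 to t:
  <X>_t = int_0^t (9*s^12) ds = 9*t^13/13.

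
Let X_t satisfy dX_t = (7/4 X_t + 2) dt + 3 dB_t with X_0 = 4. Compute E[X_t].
E[X_t] = 36*exp(7*t/4)/7 - 8/7

Taking expectations and using E[dB_t] = 0, the mean m(t) = E[X_t] satisfies the ODE m'(t) = a m(t) + b with m(0) = x_0. With a = 7/4, b = 2, x_0 = 4, the solution is
  m(t) = x_0 * exp(a t) + (b/a) * (exp(a t) - 1)
       = 4 * exp((7/4) t) + (2/(7/4)) * (exp((7/4) t) - 1)
       = 36*exp(7*t/4)/7 - 8/7.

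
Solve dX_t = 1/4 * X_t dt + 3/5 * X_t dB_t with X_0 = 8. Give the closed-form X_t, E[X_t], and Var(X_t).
X_t = 8 * exp((7/100) t + (3/5) B_t); E[X_t] = 8*exp(t/4); Var(X_t) = 64*(exp(9*t/25) - 1)*exp(t/2)

For GBM dX = mu X dt + sigma X dB with X_0 = x_0, apply Itô to Y = log X: dY = (mu - sigma^2/2) dt + sigma dB, so Y_t = log(x_0) + (mu - sigma^2/2) t + sigma B_t and hence X_t = x_0 * exp((mu - sigma^2/2) t + sigma B_t).
With mu = 1/4, sigma = 3/5, x_0 = 8, this gives:
  X_t = 8 * exp((7/100) * t + (3/5) * B_t).
Since sigma*B_t ~ Normal(0, sigma^2 t), E[exp(sigma*B_t)] = exp(sigma^2 t / 2); so E[X_t] = x_0 * exp((mu - sigma^2/2) t) * exp(sigma^2 t / 2) = x_0 * exp(mu t) = 8*exp(t/4).
Var(X_t) = E[X_t^2] - (E[X_t])^2 = x_0^2 * exp(2 mu t) * (exp(sigma^2 t) - 1) = 64*(exp(9*t/25) - 1)*exp(t/2).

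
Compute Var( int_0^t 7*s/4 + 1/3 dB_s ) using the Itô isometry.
Var = t*(147*t^2 + 84*t + 16)/144

The Itô integral of a deterministic integrand f(s) has mean 0 because each increment f(s) * (B_{s+ds} - B_s) has mean 0. By the Itô isometry:
  Var( int_0^t f(s) dB_s ) = E[ (int_0^t f(s) dB_s)^2 ] = int_0^t f(s)^2 ds.
Here f(s) = 7*s/4 + 1/3, so f(s)^2 = (21*s + 4)^2/144. Integrate:
  int_0^t ((21*s + 4)^2/144) ds = t*(147*t^2 + 84*t + 16)/144.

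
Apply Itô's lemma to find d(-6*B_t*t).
d(-6*B_t*t) = (-6*B_t) dt + (-6*t) dB_t

Itô's formula for f(t, x): d f(t, B_t) = (f_t + (1/2) f_xx) dt + f_x dB_t. Compute partials of f(t, x) = -6*t*x:
  f_t(t,x)  = -6*x
  f_x(t,x)  = -6*t
  f_xx(t,x) = 0
Assemble drift = f_t + (1/2) f_xx = -6*x and diffusion = f_x = -6*t. Substituting x = B_t:
  d(-6*B_t*t) = (-6*B_t) dt + (-6*t) dB_t.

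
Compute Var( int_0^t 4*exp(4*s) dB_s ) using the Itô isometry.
Var = 2*exp(8*t) - 2

The Itô integral of a deterministic integrand f(s) has mean 0 because each increment f(s) * (B_{s+ds} - B_s) has mean 0. By the Itô isometry:
  Var( int_0^t f(s) dB_s ) = E[ (int_0^t f(s) dB_s)^2 ] = int_0^t f(s)^2 ds.
Here f(s) = 4*exp(4*s), so f(s)^2 = 16*exp(8*s). Integrate:
  int_0^t (16*exp(8*s)) ds = 2*exp(8*t) - 2.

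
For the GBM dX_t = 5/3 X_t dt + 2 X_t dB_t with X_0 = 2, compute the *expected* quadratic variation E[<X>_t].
E[<X>_t] = 24*exp(22*t/3)/11 - 24/11

<X>_t = int_0^t (2 * X_s)^2 ds. Taking expectation inside the integral: E[<X>_t] = 2^2 * int_0^t E[X_s^2] ds. For GBM, E[X_s^2] = x_0^2 * exp((2 mu + sigma^2) s). Integrating:
  E[<X>_t] = 2^2 * 2^2 * (exp((2*(5/3) + 2^2) t) - 1) / (2*(5/3) + 2^2)
           = 2^2 * 2^2 * (exp((22/3) t) - 1) / (22/3) = 24*exp(22*t/3)/11 - 24/11.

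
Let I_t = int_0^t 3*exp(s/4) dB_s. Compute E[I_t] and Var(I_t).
E[I_t] = 0; Var(I_t) = 18*exp(t/2) - 18

The Itô integral of a deterministic integrand f(s) has mean 0 because each increment f(s) * (B_{s+ds} - B_s) has mean 0. By the Itô isometry:
  Var( int_0^t f(s) dB_s ) = E[ (int_0^t f(s) dB_s)^2 ] = int_0^t f(s)^2 ds.
Here f(s) = 3*exp(s/4), so f(s)^2 = 9*exp(s/2). Integrate:
  int_0^t (9*exp(s/2)) ds = 18*exp(t/2) - 18.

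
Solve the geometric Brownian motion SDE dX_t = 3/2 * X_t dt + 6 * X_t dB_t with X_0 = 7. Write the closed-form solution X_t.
X_t = 7 * exp((-33/2) * t + (6) * B_t)

For GBM dX = mu X dt + sigma X dB with X_0 = x_0, apply Itô to Y = log X: dY = (mu - sigma^2/2) dt + sigma dB, so Y_t = log(x_0) + (mu - sigma^2/2) t + sigma B_t and hence X_t = x_0 * exp((mu - sigma^2/2) t + sigma B_t).
With mu = 3/2, sigma = 6, x_0 = 7, this gives:
  X_t = 7 * exp((-33/2) * t + (6) * B_t).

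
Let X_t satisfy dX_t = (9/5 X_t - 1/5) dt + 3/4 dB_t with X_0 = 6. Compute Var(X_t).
Var(X_t) = 5*exp(18*t/5)/32 - 5/32

The variance V(t) = Var(X_t) satisfies V'(t) = 2 a V(t) + c^2 with V(0) = 0 (drift coefficient is linear in X, diffusion is constant). With a = 9/5, c = 3/4, the solution is
  V(t) = (c^2 / (2 a)) * (exp(2 a t) - 1)
       = ((3/4)^2 / (2*(9/5))) * (exp((18/5) t) - 1)
       = 5*exp(18*t/5)/32 - 5/32.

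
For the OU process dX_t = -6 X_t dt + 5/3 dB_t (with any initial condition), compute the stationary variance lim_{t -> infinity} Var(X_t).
lim Var(X_t) = 25/108

The OU SDE dX = -theta X dt + sigma dB admits the integrating factor exp(theta t): d(exp(theta t) X_t) = sigma exp(theta t) dB_t. Integrating from 0 to t gives X_t = x_0 * exp(-theta t) + sigma * int_0^t exp(-theta (t-s)) dB_s for any initial x_0. The Itô integral has variance (by the Itô isometry) sigma^2 * int_0^t exp(-2 theta (t - s)) ds = sigma^2 * (1 - exp(-2 theta t)) / (2 theta), independent of x_0.
With theta = 6, sigma = 5/3:
  Var(X_t) = (5/3)^2 * (1 - exp(-2*6 t)) / (2 * 6) = 25/108 - 25*exp(-12*t)/108.
As t -> infinity, exp(-2*6 t) -> 0, so the stationary variance is sigma^2 / (2 theta) = 25/108.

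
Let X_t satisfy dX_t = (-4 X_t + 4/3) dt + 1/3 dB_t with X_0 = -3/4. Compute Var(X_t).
Var(X_t) = 1/72 - exp(-8*t)/72

The variance V(t) = Var(X_t) satisfies V'(t) = 2 a V(t) + c^2 with V(0) = 0 (drift coefficient is linear in X, diffusion is constant). With a = -4, c = 1/3, the solution is
  V(t) = (c^2 / (2 a)) * (exp(2 a t) - 1)
       = ((1/3)^2 / (2*(-4))) * (exp((-8) t) - 1)
       = 1/72 - exp(-8*t)/72.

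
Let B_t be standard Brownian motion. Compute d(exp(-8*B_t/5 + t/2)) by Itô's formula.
d(exp(-8*B_t/5 + t/2)) = (89*exp(-8*B_t/5 + t/2)/50) dt + (-8*exp(-8*B_t/5 + t/2)/5) dB_t

Itô's formula for f(t, x): d f(t, B_t) = (f_t + (1/2) f_xx) dt + f_x dB_t. Compute partials of f(t, x) = exp(t/2 - 8*x/5):
  f_t(t,x)  = exp(t/2 - 8*x/5)/2
  f_x(t,x)  = -8*exp(t/2 - 8*x/5)/5
  f_xx(t,x) = 64*exp(t/2 - 8*x/5)/25
Assemble drift = f_t + (1/2) f_xx = 89*exp(t/2 - 8*x/5)/50 and diffusion = f_x = -8*exp(t/2 - 8*x/5)/5. Substituting x = B_t:
  d(exp(-8*B_t/5 + t/2)) = (89*exp(-8*B_t/5 + t/2)/50) dt + (-8*exp(-8*B_t/5 + t/2)/5) dB_t.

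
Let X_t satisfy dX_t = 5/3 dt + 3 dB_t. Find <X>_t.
<X>_t = 9*t

For an Itô process dX_t = a(t) dt + b(t) dB_t, the quadratic variation is <X>_t = int_0^t b(s)^2 ds (the drift term does not contribute). Here b(s) = 3, so
  b(s)^2 = 9.
Integrating from 0 to t:
  <X>_t = int_0^t (9) ds = 9*t.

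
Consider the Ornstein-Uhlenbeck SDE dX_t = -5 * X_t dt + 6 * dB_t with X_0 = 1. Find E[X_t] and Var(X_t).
E[X_t] = exp(-5*t); Var(X_t) = 18/5 - 18*exp(-10*t)/5

The OU SDE dX = -theta X dt + sigma dB admits the integrating factor exp(theta t): d(exp(theta t) X_t) = sigma exp(theta t) dB_t. Integrating from 0 to t:
  X_t = x_0 * exp(-theta t) + sigma * int_0^t exp(-theta (t-s)) dB_s.
The Itô integral has mean 0 and (by the Itô isometry) variance sigma^2 * int_0^t exp(-2 theta (t - s)) ds = sigma^2 * (1 - exp(-2 theta t)) / (2 theta).
With theta = 5, sigma = 6, x_0 = 1:
  E[X_t] = 1 * exp(-5 t) = exp(-5*t)
  Var(X_t) = (6)^2 * (1 - exp(-2*5 t)) / (2 * 5) = 18/5 - 18*exp(-10*t)/5.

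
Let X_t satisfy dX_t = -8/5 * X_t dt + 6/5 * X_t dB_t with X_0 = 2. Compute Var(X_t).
Var(X_t) = (4*exp(36*t/25) - 4)*exp(-16*t/5)

For GBM dX = mu X dt + sigma X dB with X_0 = x_0, apply Itô to Y = log X: dY = (mu - sigma^2/2) dt + sigma dB, so Y_t = log(x_0) + (mu - sigma^2/2) t + sigma B_t and hence X_t = x_0 * exp((mu - sigma^2/2) t + sigma B_t).
With mu = -8/5, sigma = 6/5, x_0 = 2, this gives:
  X_t = 2 * exp((-58/25) * t + (6/5) * B_t).
Since sigma*B_t ~ Normal(0, sigma^2 t), E[exp(sigma*B_t)] = exp(sigma^2 t / 2); so E[X_t] = x_0 * exp((mu - sigma^2/2) t) * exp(sigma^2 t / 2) = x_0 * exp(mu t) = 2*exp(-8*t/5).
Var(X_t) = E[X_t^2] - (E[X_t])^2 = x_0^2 * exp(2 mu t) * (exp(sigma^2 t) - 1) = (4*exp(36*t/25) - 4)*exp(-16*t/5).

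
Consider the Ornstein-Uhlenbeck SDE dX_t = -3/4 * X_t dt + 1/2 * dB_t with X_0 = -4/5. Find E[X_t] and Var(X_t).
E[X_t] = -4*exp(-3*t/4)/5; Var(X_t) = 1/6 - exp(-3*t/2)/6

The OU SDE dX = -theta X dt + sigma dB admits the integrating factor exp(theta t): d(exp(theta t) X_t) = sigma exp(theta t) dB_t. Integrating from 0 to t:
  X_t = x_0 * exp(-theta t) + sigma * int_0^t exp(-theta (t-s)) dB_s.
The Itô integral has mean 0 and (by the Itô isometry) variance sigma^2 * int_0^t exp(-2 theta (t - s)) ds = sigma^2 * (1 - exp(-2 theta t)) / (2 theta).
With theta = 3/4, sigma = 1/2, x_0 = -4/5:
  E[X_t] = -4/5 * exp(-3/4 t) = -4*exp(-3*t/4)/5
  Var(X_t) = (1/2)^2 * (1 - exp(-2*3/4 t)) / (2 * 3/4) = 1/6 - exp(-3*t/2)/6.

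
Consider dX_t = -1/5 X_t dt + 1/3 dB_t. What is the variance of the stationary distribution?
lim Var(X_t) = 5/18

The OU SDE dX = -theta X dt + sigma dB admits the integrating factor exp(theta t): d(exp(theta t) X_t) = sigma exp(theta t) dB_t. Integrating from 0 to t gives X_t = x_0 * exp(-theta t) + sigma * int_0^t exp(-theta (t-s)) dB_s for any initial x_0. The Itô integral has variance (by the Itô isometry) sigma^2 * int_0^t exp(-2 theta (t - s)) ds = sigma^2 * (1 - exp(-2 theta t)) / (2 theta), independent of x_0.
With theta = 1/5, sigma = 1/3:
  Var(X_t) = (1/3)^2 * (1 - exp(-2*1/5 t)) / (2 * 1/5) = 5/18 - 5*exp(-2*t/5)/18.
As t -> infinity, exp(-2*1/5 t) -> 0, so the stationary variance is sigma^2 / (2 theta) = 5/18.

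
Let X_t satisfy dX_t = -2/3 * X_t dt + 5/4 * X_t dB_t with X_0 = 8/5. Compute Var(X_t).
Var(X_t) = (64*exp(25*t/16) - 64)*exp(-4*t/3)/25

For GBM dX = mu X dt + sigma X dB with X_0 = x_0, apply Itô to Y = log X: dY = (mu - sigma^2/2) dt + sigma dB, so Y_t = log(x_0) + (mu - sigma^2/2) t + sigma B_t and hence X_t = x_0 * exp((mu - sigma^2/2) t + sigma B_t).
With mu = -2/3, sigma = 5/4, x_0 = 8/5, this gives:
  X_t = 8/5 * exp((-139/96) * t + (5/4) * B_t).
Since sigma*B_t ~ Normal(0, sigma^2 t), E[exp(sigma*B_t)] = exp(sigma^2 t / 2); so E[X_t] = x_0 * exp((mu - sigma^2/2) t) * exp(sigma^2 t / 2) = x_0 * exp(mu t) = 8*exp(-2*t/3)/5.
Var(X_t) = E[X_t^2] - (E[X_t])^2 = x_0^2 * exp(2 mu t) * (exp(sigma^2 t) - 1) = (64*exp(25*t/16) - 64)*exp(-4*t/3)/25.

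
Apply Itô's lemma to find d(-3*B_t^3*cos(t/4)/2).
d(-3*B_t^3*cos(t/4)/2) = (3*B_t*(B_t^2*sin(t/4) - 12*cos(t/4))/8) dt + (-9*B_t^2*cos(t/4)/2) dB_t

Itô's formula for f(t, x): d f(t, B_t) = (f_t + (1/2) f_xx) dt + f_x dB_t. Compute partials of f(t, x) = -3*x^3*cos(t/4)/2:
  f_t(t,x)  = 3*x^3*sin(t/4)/8
  f_x(t,x)  = -9*x^2*cos(t/4)/2
  f_xx(t,x) = -9*x*cos(t/4)
Assemble drift = f_t + (1/2) f_xx = 3*x*(x^2*sin(t/4) - 12*cos(t/4))/8 and diffusion = f_x = -9*x^2*cos(t/4)/2. Substituting x = B_t:
  d(-3*B_t^3*cos(t/4)/2) = (3*B_t*(B_t^2*sin(t/4) - 12*cos(t/4))/8) dt + (-9*B_t^2*cos(t/4)/2) dB_t.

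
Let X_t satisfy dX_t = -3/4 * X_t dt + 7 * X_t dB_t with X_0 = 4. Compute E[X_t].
E[X_t] = 4*exp(-3*t/4)

For GBM dX = mu X dt + sigma X dB with X_0 = x_0, apply Itô to Y = log X: dY = (mu - sigma^2/2) dt + sigma dB, so Y_t = log(x_0) + (mu - sigma^2/2) t + sigma B_t and hence X_t = x_0 * exp((mu - sigma^2/2) t + sigma B_t).
With mu = -3/4, sigma = 7, x_0 = 4, this gives:
  X_t = 4 * exp((-101/4) * t + (7) * B_t).
Since sigma*B_t ~ Normal(0, sigma^2 t), E[exp(sigma*B_t)] = exp(sigma^2 t / 2); so E[X_t] = x_0 * exp((mu - sigma^2/2) t) * exp(sigma^2 t / 2) = x_0 * exp(mu t) = 4*exp(-3*t/4).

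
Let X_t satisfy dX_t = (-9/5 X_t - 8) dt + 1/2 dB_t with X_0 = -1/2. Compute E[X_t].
E[X_t] = -40/9 + 71*exp(-9*t/5)/18

Taking expectations and using E[dB_t] = 0, the mean m(t) = E[X_t] satisfies the ODE m'(t) = a m(t) + b with m(0) = x_0. With a = -9/5, b = -8, x_0 = -1/2, the solution is
  m(t) = x_0 * exp(a t) + (b/a) * (exp(a t) - 1)
       = (-1/2) * exp((-9/5) t) + ((-8)/(-9/5)) * (exp((-9/5) t) - 1)
       = -40/9 + 71*exp(-9*t/5)/18.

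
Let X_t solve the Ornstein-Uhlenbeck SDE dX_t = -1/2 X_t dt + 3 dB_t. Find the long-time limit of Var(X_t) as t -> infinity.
lim Var(X_t) = 9

The OU SDE dX = -theta X dt + sigma dB admits the integrating factor exp(theta t): d(exp(theta t) X_t) = sigma exp(theta t) dB_t. Integrating from 0 to t gives X_t = x_0 * exp(-theta t) + sigma * int_0^t exp(-theta (t-s)) dB_s for any initial x_0. The Itô integral has variance (by the Itô isometry) sigma^2 * int_0^t exp(-2 theta (t - s)) ds = sigma^2 * (1 - exp(-2 theta t)) / (2 theta), independent of x_0.
With theta = 1/2, sigma = 3:
  Var(X_t) = (3)^2 * (1 - exp(-2*1/2 t)) / (2 * 1/2) = 9 - 9*exp(-t).
As t -> infinity, exp(-2*1/2 t) -> 0, so the stationary variance is sigma^2 / (2 theta) = 9.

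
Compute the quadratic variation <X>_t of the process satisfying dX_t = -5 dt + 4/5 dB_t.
<X>_t = 16*t/25

For an Itô process dX_t = a(t) dt + b(t) dB_t, the quadratic variation is <X>_t = int_0^t b(s)^2 ds (the drift term does not contribute). Here b(s) = 4/5, so
  b(s)^2 = 16/25.
Integrating from 0 to t:
  <X>_t = int_0^t (16/25) ds = 16*t/25.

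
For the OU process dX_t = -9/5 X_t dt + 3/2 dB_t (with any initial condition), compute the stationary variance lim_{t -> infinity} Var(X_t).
lim Var(X_t) = 5/8

The OU SDE dX = -theta X dt + sigma dB admits the integrating factor exp(theta t): d(exp(theta t) X_t) = sigma exp(theta t) dB_t. Integrating from 0 to t gives X_t = x_0 * exp(-theta t) + sigma * int_0^t exp(-theta (t-s)) dB_s for any initial x_0. The Itô integral has variance (by the Itô isometry) sigma^2 * int_0^t exp(-2 theta (t - s)) ds = sigma^2 * (1 - exp(-2 theta t)) / (2 theta), independent of x_0.
With theta = 9/5, sigma = 3/2:
  Var(X_t) = (3/2)^2 * (1 - exp(-2*9/5 t)) / (2 * 9/5) = 5/8 - 5*exp(-18*t/5)/8.
As t -> infinity, exp(-2*9/5 t) -> 0, so the stationary variance is sigma^2 / (2 theta) = 5/8.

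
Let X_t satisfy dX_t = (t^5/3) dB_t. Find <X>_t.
<X>_t = t^11/99

For an Itô process dX_t = a(t) dt + b(t) dB_t, the quadratic variation is <X>_t = int_0^t b(s)^2 ds (the drift term does not contribute). Here b(s) = s^5/3, so
  b(s)^2 = s^10/9.
Integrating from 0 to t:
  <X>_t = int_0^t (s^10/9) ds = t^11/99.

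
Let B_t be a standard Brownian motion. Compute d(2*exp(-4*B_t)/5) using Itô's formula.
d(2*exp(-4*B_t)/5) = (16*exp(-4*B_t)/5) dt + (-8*exp(-4*B_t)/5) dB_t

Itô's formula for f(B_t) gives d f(B_t) = f'(B_t) dB_t + (1/2) f''(B_t) dt. Compute derivatives of f(x) = 2*exp(-4*x)/5:
  f'(x)  = -8*exp(-4*x)/5
  f''(x) = 32*exp(-4*x)/5
Substitute x = B_t and multiply the f'' term by 1/2:
  drift     = (1/2) * (32*exp(-4*x)/5) evaluated at B_t = 16*exp(-4*B_t)/5
  diffusion = (-8*exp(-4*x)/5) evaluated at B_t = -8*exp(-4*B_t)/5
Therefore d(2*exp(-4*B_t)/5) = (16*exp(-4*B_t)/5) dt + (-8*exp(-4*B_t)/5) dB_t.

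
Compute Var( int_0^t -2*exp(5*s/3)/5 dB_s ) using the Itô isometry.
Var = 6*exp(10*t/3)/125 - 6/125

The Itô integral of a deterministic integrand f(s) has mean 0 because each increment f(s) * (B_{s+ds} - B_s) has mean 0. By the Itô isometry:
  Var( int_0^t f(s) dB_s ) = E[ (int_0^t f(s) dB_s)^2 ] = int_0^t f(s)^2 ds.
Here f(s) = -2*exp(5*s/3)/5, so f(s)^2 = 4*exp(10*s/3)/25. Integrate:
  int_0^t (4*exp(10*s/3)/25) ds = 6*exp(10*t/3)/125 - 6/125.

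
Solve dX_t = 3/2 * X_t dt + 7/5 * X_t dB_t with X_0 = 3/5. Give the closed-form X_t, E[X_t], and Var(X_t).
X_t = 3/5 * exp((13/25) t + (7/5) B_t); E[X_t] = 3*exp(3*t/2)/5; Var(X_t) = 9*(exp(49*t/25) - 1)*exp(3*t)/25

For GBM dX = mu X dt + sigma X dB with X_0 = x_0, apply Itô to Y = log X: dY = (mu - sigma^2/2) dt + sigma dB, so Y_t = log(x_0) + (mu - sigma^2/2) t + sigma B_t and hence X_t = x_0 * exp((mu - sigma^2/2) t + sigma B_t).
With mu = 3/2, sigma = 7/5, x_0 = 3/5, this gives:
  X_t = 3/5 * exp((13/25) * t + (7/5) * B_t).
Since sigma*B_t ~ Normal(0, sigma^2 t), E[exp(sigma*B_t)] = exp(sigma^2 t / 2); so E[X_t] = x_0 * exp((mu - sigma^2/2) t) * exp(sigma^2 t / 2) = x_0 * exp(mu t) = 3*exp(3*t/2)/5.
Var(X_t) = E[X_t^2] - (E[X_t])^2 = x_0^2 * exp(2 mu t) * (exp(sigma^2 t) - 1) = 9*(exp(49*t/25) - 1)*exp(3*t)/25.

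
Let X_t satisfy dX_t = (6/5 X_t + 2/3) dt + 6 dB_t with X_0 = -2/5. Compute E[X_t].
E[X_t] = 7*exp(6*t/5)/45 - 5/9

Taking expectations and using E[dB_t] = 0, the mean m(t) = E[X_t] satisfies the ODE m'(t) = a m(t) + b with m(0) = x_0. With a = 6/5, b = 2/3, x_0 = -2/5, the solution is
  m(t) = x_0 * exp(a t) + (b/a) * (exp(a t) - 1)
       = (-2/5) * exp((6/5) t) + ((2/3)/(6/5)) * (exp((6/5) t) - 1)
       = 7*exp(6*t/5)/45 - 5/9.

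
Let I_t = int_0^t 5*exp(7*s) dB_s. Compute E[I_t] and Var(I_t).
E[I_t] = 0; Var(I_t) = 25*exp(14*t)/14 - 25/14

The Itô integral of a deterministic integrand f(s) has mean 0 because each increment f(s) * (B_{s+ds} - B_s) has mean 0. By the Itô isometry:
  Var( int_0^t f(s) dB_s ) = E[ (int_0^t f(s) dB_s)^2 ] = int_0^t f(s)^2 ds.
Here f(s) = 5*exp(7*s), so f(s)^2 = 25*exp(14*s). Integrate:
  int_0^t (25*exp(14*s)) ds = 25*exp(14*t)/14 - 25/14.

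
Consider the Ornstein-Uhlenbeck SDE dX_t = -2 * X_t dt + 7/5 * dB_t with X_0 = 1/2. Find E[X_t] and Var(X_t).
E[X_t] = exp(-2*t)/2; Var(X_t) = 49/100 - 49*exp(-4*t)/100

The OU SDE dX = -theta X dt + sigma dB admits the integrating factor exp(theta t): d(exp(theta t) X_t) = sigma exp(theta t) dB_t. Integrating from 0 to t:
  X_t = x_0 * exp(-theta t) + sigma * int_0^t exp(-theta (t-s)) dB_s.
The Itô integral has mean 0 and (by the Itô isometry) variance sigma^2 * int_0^t exp(-2 theta (t - s)) ds = sigma^2 * (1 - exp(-2 theta t)) / (2 theta).
With theta = 2, sigma = 7/5, x_0 = 1/2:
  E[X_t] = 1/2 * exp(-2 t) = exp(-2*t)/2
  Var(X_t) = (7/5)^2 * (1 - exp(-2*2 t)) / (2 * 2) = 49/100 - 49*exp(-4*t)/100.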